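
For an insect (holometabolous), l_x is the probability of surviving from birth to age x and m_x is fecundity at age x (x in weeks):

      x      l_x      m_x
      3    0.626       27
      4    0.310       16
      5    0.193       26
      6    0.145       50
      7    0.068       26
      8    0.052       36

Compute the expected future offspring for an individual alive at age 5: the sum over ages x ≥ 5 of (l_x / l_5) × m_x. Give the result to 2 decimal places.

l_5 = 0.193. Conditional survival from age 5 to x is l_x / l_5.
  x=5: (0.193/0.193) × 26 = 26.0000
  x=6: (0.145/0.193) × 50 = 37.5648
  x=7: (0.068/0.193) × 26 = 9.1606
  x=8: (0.052/0.193) × 36 = 9.6995
Sum = 26.0000 + 37.5648 + 9.1606 + 9.6995 = 82.4249

82.42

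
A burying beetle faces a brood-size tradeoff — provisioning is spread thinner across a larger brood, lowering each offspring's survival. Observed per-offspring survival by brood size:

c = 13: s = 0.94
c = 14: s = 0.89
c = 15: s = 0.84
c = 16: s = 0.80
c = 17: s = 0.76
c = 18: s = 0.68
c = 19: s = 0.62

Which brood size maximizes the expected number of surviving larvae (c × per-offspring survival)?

17

Expected surviving larvae = c × s(c):
  c=13: 13 × 0.94 = 12.220
  c=14: 14 × 0.89 = 12.460
  c=15: 15 × 0.84 = 12.600
  c=16: 16 × 0.80 = 12.800
  c=17: 17 × 0.76 = 12.920
  c=18: 18 × 0.68 = 12.240
  c=19: 19 × 0.62 = 11.780
Maximum at c = 17 (12.920 surviving larvae).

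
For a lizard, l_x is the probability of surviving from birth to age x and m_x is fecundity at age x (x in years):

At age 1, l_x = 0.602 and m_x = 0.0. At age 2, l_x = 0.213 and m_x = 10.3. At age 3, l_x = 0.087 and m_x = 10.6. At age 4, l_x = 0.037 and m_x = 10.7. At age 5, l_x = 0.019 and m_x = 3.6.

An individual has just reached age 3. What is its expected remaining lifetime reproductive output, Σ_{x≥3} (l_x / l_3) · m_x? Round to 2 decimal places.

l_3 = 0.087. Conditional survival from age 3 to x is l_x / l_3.
  x=3: (0.087/0.087) × 10.6 = 10.6000
  x=4: (0.037/0.087) × 10.7 = 4.5506
  x=5: (0.019/0.087) × 3.6 = 0.7862
Sum = 10.6000 + 4.5506 + 0.7862 = 15.9368

15.94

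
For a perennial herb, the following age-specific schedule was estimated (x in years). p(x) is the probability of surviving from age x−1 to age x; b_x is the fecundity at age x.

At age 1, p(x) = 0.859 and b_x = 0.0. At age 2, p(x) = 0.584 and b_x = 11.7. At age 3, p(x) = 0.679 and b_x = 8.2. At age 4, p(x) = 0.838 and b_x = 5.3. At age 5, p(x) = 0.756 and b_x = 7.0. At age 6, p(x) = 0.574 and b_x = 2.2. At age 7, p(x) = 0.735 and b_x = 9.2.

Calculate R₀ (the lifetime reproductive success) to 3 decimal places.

Survivorship from birth: l_x = p_1·p_2·…·p_x.
  l_1 = 0.85900
  l_2 = 0.50166
  l_3 = 0.34062
  l_4 = 0.28544
  l_5 = 0.21580
  l_6 = 0.12387
  l_7 = 0.09104
R₀ = Σ l_x b_x:
  age 1: 0.85900 × 0.0 = 0.0000
  age 2: 0.50166 × 11.7 = 5.8694
  age 3: 0.34062 × 8.2 = 2.7931
  age 4: 0.28544 × 5.3 = 1.5128
  age 5: 0.21580 × 7.0 = 1.5106
  age 6: 0.12387 × 2.2 = 0.2725
  age 7: 0.09104 × 9.2 = 0.8376
R₀ = 0.0000 + 5.8694 + 2.7931 + 1.5128 + 1.5106 + 0.2725 + 0.8376 = 12.7960

12.796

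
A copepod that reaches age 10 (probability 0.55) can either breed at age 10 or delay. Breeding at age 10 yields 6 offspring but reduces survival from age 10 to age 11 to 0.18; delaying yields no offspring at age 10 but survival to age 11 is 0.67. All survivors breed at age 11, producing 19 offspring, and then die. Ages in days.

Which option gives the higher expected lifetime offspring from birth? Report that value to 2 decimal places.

breed at age 10: R₀ = 0.55 × (6 + 0.18 × 19) = 0.55 × 9.4200 = 5.1810
delay to age 11: R₀ = 0.55 × (0.67 × 19) = 0.55 × 12.7300 = 7.0015
Higher: delay to age 11 (7.0015).

7.00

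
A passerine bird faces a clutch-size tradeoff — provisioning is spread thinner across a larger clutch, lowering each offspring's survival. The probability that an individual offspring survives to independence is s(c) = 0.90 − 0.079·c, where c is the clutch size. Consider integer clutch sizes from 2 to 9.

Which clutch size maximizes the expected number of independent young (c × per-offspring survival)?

6

Expected independent young = c × s(c):
  c=2: 2 × 0.742 = 1.484
  c=3: 3 × 0.663 = 1.989
  c=4: 4 × 0.584 = 2.336
  c=5: 5 × 0.505 = 2.525
  c=6: 6 × 0.426 = 2.556
  c=7: 7 × 0.347 = 2.429
  c=8: 8 × 0.268 = 2.144
  c=9: 9 × 0.189 = 1.701
Maximum at c = 6 (2.556 independent young).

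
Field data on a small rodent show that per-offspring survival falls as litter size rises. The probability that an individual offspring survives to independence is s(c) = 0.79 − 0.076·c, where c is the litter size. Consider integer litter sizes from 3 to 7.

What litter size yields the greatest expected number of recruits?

Expected recruits = c × s(c):
  c=3: 3 × 0.562 = 1.686
  c=4: 4 × 0.486 = 1.944
  c=5: 5 × 0.410 = 2.050
  c=6: 6 × 0.334 = 2.004
  c=7: 7 × 0.258 = 1.806
Maximum at c = 5 (2.050 recruits).

5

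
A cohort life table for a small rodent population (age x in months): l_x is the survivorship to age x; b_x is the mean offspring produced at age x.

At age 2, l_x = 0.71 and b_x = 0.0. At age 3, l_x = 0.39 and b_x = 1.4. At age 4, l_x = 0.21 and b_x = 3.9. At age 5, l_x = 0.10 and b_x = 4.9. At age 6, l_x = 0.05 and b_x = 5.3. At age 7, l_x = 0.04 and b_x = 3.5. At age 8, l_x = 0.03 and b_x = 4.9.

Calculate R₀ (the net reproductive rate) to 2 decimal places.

R₀ = Σ l_x b_x:
  age 2: 0.71 × 0.0 = 0.0000
  age 3: 0.39 × 1.4 = 0.5460
  age 4: 0.21 × 3.9 = 0.8190
  age 5: 0.10 × 4.9 = 0.4900
  age 6: 0.05 × 5.3 = 0.2650
  age 7: 0.04 × 3.5 = 0.1400
  age 8: 0.03 × 4.9 = 0.1470
R₀ = 0.0000 + 0.5460 + 0.8190 + 0.4900 + 0.2650 + 0.1400 + 0.1470 = 2.4070

2.41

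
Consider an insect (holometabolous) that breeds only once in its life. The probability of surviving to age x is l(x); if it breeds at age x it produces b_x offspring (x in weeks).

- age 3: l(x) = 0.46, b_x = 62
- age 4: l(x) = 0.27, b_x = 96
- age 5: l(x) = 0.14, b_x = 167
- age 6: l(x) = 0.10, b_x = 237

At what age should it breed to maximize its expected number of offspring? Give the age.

3

Expected offspring if breeding at age x = l(x) × b_x:
  age 3: 0.46 × 62 = 28.520
  age 4: 0.27 × 96 = 25.920
  age 5: 0.14 × 167 = 23.380
  age 6: 0.10 × 237 = 23.700
Maximum at age 3 (28.520).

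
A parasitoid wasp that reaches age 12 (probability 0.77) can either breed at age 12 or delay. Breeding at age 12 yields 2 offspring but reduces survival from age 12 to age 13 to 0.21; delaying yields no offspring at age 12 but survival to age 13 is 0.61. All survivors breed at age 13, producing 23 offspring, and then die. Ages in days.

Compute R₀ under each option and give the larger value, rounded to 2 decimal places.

breed at age 12: R₀ = 0.77 × (2 + 0.21 × 23) = 0.77 × 6.8300 = 5.2591
delay to age 13: R₀ = 0.77 × (0.61 × 23) = 0.77 × 14.0300 = 10.8031
Higher: delay to age 13 (10.8031).

10.80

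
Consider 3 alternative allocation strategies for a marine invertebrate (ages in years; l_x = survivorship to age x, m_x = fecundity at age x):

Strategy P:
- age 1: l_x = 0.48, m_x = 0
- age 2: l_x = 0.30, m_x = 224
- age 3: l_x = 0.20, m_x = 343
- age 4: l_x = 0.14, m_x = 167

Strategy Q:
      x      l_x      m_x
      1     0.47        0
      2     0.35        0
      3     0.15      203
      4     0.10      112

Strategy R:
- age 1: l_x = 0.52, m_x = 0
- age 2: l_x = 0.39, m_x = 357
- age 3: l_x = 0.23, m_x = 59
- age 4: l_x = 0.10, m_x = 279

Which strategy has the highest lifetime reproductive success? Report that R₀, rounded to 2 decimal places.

180.70

Strategy P: R₀ = 0.48×0 + 0.30×224 + 0.20×343 + 0.14×167 = 159.1800
Strategy Q: R₀ = 0.47×0 + 0.35×0 + 0.15×203 + 0.10×112 = 41.6500
Strategy R: R₀ = 0.52×0 + 0.39×357 + 0.23×59 + 0.10×279 = 180.7000
Highest R₀: strategy R with 180.7000.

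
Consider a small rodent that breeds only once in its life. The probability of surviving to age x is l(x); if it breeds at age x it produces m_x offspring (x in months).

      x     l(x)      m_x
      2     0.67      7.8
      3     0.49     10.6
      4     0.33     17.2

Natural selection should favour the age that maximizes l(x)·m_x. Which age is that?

Expected offspring if breeding at age x = l(x) × m_x:
  age 2: 0.67 × 7.8 = 5.226
  age 3: 0.49 × 10.6 = 5.194
  age 4: 0.33 × 17.2 = 5.676
Maximum at age 4 (5.676).

4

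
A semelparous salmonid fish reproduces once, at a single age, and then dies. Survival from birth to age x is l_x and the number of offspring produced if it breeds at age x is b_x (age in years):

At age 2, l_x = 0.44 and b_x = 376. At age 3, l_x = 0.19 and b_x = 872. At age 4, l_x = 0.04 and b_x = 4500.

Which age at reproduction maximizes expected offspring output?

4

Expected offspring if breeding at age x = l_x × b_x:
  age 2: 0.44 × 376 = 165.440
  age 3: 0.19 × 872 = 165.680
  age 4: 0.04 × 4500 = 180.000
Maximum at age 4 (180.000).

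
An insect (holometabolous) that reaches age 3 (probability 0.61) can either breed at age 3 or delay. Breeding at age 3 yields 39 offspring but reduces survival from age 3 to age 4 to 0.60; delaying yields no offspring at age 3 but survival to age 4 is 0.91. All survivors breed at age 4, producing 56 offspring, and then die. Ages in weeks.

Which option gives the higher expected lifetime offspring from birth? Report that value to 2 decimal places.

44.29

breed at age 3: R₀ = 0.61 × (39 + 0.60 × 56) = 0.61 × 72.6000 = 44.2860
delay to age 4: R₀ = 0.61 × (0.91 × 56) = 0.61 × 50.9600 = 31.0856
Higher: breed at age 3 (44.2860).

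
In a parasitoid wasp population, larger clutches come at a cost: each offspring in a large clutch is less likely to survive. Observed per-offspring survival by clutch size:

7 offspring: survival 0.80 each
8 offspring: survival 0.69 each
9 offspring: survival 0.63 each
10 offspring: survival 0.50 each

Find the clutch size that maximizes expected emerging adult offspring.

Expected emerging adult offspring = c × s(c):
  c=7: 7 × 0.80 = 5.600
  c=8: 8 × 0.69 = 5.520
  c=9: 9 × 0.63 = 5.670
  c=10: 10 × 0.50 = 5.000
Maximum at c = 9 (5.670 emerging adult offspring).

9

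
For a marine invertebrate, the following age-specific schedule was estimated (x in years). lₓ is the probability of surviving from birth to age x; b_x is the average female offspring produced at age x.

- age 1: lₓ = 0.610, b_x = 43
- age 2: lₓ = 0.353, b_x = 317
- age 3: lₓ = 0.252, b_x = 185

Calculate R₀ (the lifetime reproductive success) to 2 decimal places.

R₀ = Σ lₓ b_x:
  age 1: 0.610 × 43 = 26.2300
  age 2: 0.353 × 317 = 111.9010
  age 3: 0.252 × 185 = 46.6200
R₀ = 26.2300 + 111.9010 + 46.6200 = 184.7510

184.75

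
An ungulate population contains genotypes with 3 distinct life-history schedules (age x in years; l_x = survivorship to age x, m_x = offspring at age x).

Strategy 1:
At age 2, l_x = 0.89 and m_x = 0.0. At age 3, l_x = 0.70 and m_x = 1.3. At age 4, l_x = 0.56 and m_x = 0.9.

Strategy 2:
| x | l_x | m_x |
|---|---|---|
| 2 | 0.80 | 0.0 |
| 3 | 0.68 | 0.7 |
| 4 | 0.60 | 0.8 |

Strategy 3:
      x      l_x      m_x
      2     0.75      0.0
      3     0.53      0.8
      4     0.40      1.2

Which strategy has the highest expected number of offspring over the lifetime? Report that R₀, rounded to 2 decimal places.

1.41

Strategy 1: R₀ = 0.89×0.0 + 0.70×1.3 + 0.56×0.9 = 1.4140
Strategy 2: R₀ = 0.80×0.0 + 0.68×0.7 + 0.60×0.8 = 0.9560
Strategy 3: R₀ = 0.75×0.0 + 0.53×0.8 + 0.40×1.2 = 0.9040
Highest R₀: strategy 1 with 1.4140.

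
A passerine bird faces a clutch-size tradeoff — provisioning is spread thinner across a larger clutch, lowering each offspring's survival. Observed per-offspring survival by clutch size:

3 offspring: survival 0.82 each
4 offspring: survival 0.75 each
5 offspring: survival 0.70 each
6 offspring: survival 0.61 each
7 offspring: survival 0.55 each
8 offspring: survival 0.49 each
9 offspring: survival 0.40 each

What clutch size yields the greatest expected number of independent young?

Expected independent young = c × s(c):
  c=3: 3 × 0.82 = 2.460
  c=4: 4 × 0.75 = 3.000
  c=5: 5 × 0.70 = 3.500
  c=6: 6 × 0.61 = 3.660
  c=7: 7 × 0.55 = 3.850
  c=8: 8 × 0.49 = 3.920
  c=9: 9 × 0.40 = 3.600
Maximum at c = 8 (3.920 independent young).

8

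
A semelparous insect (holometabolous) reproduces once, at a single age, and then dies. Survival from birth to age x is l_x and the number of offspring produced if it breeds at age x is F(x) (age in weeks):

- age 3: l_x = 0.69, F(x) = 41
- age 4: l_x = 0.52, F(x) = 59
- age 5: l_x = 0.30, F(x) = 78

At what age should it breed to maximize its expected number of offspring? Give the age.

Expected offspring if breeding at age x = l_x × F(x):
  age 3: 0.69 × 41 = 28.290
  age 4: 0.52 × 59 = 30.680
  age 5: 0.30 × 78 = 23.400
Maximum at age 4 (30.680).

4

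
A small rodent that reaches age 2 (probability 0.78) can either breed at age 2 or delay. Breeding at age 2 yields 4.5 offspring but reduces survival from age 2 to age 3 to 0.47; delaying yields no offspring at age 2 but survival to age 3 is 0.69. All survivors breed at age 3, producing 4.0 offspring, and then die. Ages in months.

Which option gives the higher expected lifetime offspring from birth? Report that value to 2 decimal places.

breed at age 2: R₀ = 0.78 × (4.5 + 0.47 × 4.0) = 0.78 × 6.3800 = 4.9764
delay to age 3: R₀ = 0.78 × (0.69 × 4.0) = 0.78 × 2.7600 = 2.1528
Higher: breed at age 2 (4.9764).

4.98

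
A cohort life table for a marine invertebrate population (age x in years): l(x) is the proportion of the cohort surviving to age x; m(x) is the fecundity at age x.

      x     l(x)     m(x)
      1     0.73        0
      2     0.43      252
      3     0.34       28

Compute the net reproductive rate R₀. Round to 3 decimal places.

117.880

R₀ = Σ l(x) m(x):
  age 1: 0.73 × 0 = 0.0000
  age 2: 0.43 × 252 = 108.3600
  age 3: 0.34 × 28 = 9.5200
R₀ = 0.0000 + 108.3600 + 9.5200 = 117.8800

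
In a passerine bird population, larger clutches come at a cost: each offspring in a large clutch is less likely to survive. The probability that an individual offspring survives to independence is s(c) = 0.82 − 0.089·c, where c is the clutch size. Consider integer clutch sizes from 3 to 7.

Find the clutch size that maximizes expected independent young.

Expected independent young = c × s(c):
  c=3: 3 × 0.553 = 1.659
  c=4: 4 × 0.464 = 1.856
  c=5: 5 × 0.375 = 1.875
  c=6: 6 × 0.286 = 1.716
  c=7: 7 × 0.197 = 1.379
Maximum at c = 5 (1.875 independent young).

5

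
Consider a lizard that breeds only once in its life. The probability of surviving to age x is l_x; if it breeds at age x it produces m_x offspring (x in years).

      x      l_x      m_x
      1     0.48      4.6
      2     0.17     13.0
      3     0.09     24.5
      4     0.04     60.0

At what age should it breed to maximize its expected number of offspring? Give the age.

4

Expected offspring if breeding at age x = l_x × m_x:
  age 1: 0.48 × 4.6 = 2.208
  age 2: 0.17 × 13.0 = 2.210
  age 3: 0.09 × 24.5 = 2.205
  age 4: 0.04 × 60.0 = 2.400
Maximum at age 4 (2.400).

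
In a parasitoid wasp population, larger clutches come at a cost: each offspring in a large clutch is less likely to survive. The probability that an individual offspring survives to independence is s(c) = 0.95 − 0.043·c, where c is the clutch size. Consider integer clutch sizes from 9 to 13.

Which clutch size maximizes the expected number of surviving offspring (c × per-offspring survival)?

Expected surviving offspring = c × s(c):
  c=9: 9 × 0.563 = 5.067
  c=10: 10 × 0.520 = 5.200
  c=11: 11 × 0.477 = 5.247
  c=12: 12 × 0.434 = 5.208
  c=13: 13 × 0.391 = 5.083
Maximum at c = 11 (5.247 surviving offspring).

11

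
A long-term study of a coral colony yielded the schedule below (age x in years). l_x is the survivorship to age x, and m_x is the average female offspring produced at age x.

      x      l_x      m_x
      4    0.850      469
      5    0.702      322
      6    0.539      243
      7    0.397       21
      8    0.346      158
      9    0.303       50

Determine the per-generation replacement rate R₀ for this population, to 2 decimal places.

R₀ = Σ l_x m_x:
  age 4: 0.850 × 469 = 398.6500
  age 5: 0.702 × 322 = 226.0440
  age 6: 0.539 × 243 = 130.9770
  age 7: 0.397 × 21 = 8.3370
  age 8: 0.346 × 158 = 54.6680
  age 9: 0.303 × 50 = 15.1500
R₀ = 398.6500 + 226.0440 + 130.9770 + 8.3370 + 54.6680 + 15.1500 = 833.8260

833.83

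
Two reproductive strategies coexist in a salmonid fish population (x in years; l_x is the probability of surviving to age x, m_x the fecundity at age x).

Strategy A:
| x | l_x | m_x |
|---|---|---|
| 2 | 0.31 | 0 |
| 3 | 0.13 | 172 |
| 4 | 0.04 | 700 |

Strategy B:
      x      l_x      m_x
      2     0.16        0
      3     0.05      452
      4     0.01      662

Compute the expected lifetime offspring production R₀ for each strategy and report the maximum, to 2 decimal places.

Strategy A: R₀ = 0.31×0 + 0.13×172 + 0.04×700 = 50.3600
Strategy B: R₀ = 0.16×0 + 0.05×452 + 0.01×662 = 29.2200
Highest R₀: strategy A with 50.3600.

50.36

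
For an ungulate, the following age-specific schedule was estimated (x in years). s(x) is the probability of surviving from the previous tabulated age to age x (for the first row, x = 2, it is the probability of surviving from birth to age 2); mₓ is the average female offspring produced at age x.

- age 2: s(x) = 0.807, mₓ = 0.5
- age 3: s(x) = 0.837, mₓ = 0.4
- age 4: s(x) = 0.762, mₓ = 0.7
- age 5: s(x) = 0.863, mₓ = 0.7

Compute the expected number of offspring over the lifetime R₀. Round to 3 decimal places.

Survivorship from birth: l_x = s_2·s_3·…·s_x.
  l_2 = 0.80700
  l_3 = 0.67546
  l_4 = 0.51470
  l_5 = 0.44419
R₀ = Σ l_x mₓ:
  age 2: 0.80700 × 0.5 = 0.4035
  age 3: 0.67546 × 0.4 = 0.2702
  age 4: 0.51470 × 0.7 = 0.3603
  age 5: 0.44419 × 0.7 = 0.3109
R₀ = 0.4035 + 0.2702 + 0.3603 + 0.3109 = 1.3449

1.345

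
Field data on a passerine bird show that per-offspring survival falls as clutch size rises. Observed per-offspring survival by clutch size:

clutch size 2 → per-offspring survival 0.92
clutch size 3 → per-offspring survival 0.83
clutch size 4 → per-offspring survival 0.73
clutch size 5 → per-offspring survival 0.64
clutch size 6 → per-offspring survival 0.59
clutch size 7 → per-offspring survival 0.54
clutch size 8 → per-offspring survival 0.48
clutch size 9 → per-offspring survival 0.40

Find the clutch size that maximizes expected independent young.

8

Expected independent young = c × s(c):
  c=2: 2 × 0.92 = 1.840
  c=3: 3 × 0.83 = 2.490
  c=4: 4 × 0.73 = 2.920
  c=5: 5 × 0.64 = 3.200
  c=6: 6 × 0.59 = 3.540
  c=7: 7 × 0.54 = 3.780
  c=8: 8 × 0.48 = 3.840
  c=9: 9 × 0.40 = 3.600
Maximum at c = 8 (3.840 independent young).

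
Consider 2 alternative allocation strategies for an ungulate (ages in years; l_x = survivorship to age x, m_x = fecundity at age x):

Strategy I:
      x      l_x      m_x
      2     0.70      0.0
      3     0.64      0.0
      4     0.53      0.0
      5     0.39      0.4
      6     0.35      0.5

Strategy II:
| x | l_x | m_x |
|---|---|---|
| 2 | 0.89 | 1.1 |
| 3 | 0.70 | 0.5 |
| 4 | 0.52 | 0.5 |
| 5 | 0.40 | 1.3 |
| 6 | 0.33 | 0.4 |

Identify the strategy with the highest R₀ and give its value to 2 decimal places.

Strategy I: R₀ = 0.70×0.0 + 0.64×0.0 + 0.53×0.0 + 0.39×0.4 + 0.35×0.5 = 0.3310
Strategy II: R₀ = 0.89×1.1 + 0.70×0.5 + 0.52×0.5 + 0.40×1.3 + 0.33×0.4 = 2.2410
Highest R₀: strategy II with 2.2410.

2.24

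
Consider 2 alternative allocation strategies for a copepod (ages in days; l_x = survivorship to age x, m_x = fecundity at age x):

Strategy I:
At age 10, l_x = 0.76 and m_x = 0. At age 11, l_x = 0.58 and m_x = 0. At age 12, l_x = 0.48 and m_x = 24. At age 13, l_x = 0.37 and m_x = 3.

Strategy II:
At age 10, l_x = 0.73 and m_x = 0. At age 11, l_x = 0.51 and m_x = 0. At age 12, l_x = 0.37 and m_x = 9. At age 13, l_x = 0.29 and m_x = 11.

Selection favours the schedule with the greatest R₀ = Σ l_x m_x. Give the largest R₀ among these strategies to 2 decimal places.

Strategy I: R₀ = 0.76×0 + 0.58×0 + 0.48×24 + 0.37×3 = 12.6300
Strategy II: R₀ = 0.73×0 + 0.51×0 + 0.37×9 + 0.29×11 = 6.5200
Highest R₀: strategy I with 12.6300.

12.63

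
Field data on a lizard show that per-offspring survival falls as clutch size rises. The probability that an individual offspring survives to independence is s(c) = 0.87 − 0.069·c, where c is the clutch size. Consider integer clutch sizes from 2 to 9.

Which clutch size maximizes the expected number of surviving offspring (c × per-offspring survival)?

Expected surviving offspring = c × s(c):
  c=2: 2 × 0.732 = 1.464
  c=3: 3 × 0.663 = 1.989
  c=4: 4 × 0.594 = 2.376
  c=5: 5 × 0.525 = 2.625
  c=6: 6 × 0.456 = 2.736
  c=7: 7 × 0.387 = 2.709
  c=8: 8 × 0.318 = 2.544
  c=9: 9 × 0.249 = 2.241
Maximum at c = 6 (2.736 surviving offspring).

6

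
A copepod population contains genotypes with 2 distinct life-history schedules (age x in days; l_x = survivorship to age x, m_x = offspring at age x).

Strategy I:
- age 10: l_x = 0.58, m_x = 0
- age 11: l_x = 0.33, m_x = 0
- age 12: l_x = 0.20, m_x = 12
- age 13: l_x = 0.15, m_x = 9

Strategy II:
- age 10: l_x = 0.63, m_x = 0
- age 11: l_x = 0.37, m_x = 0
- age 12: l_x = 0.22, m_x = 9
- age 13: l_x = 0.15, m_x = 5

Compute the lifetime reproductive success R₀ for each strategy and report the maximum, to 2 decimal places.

Strategy I: R₀ = 0.58×0 + 0.33×0 + 0.20×12 + 0.15×9 = 3.7500
Strategy II: R₀ = 0.63×0 + 0.37×0 + 0.22×9 + 0.15×5 = 2.7300
Highest R₀: strategy I with 3.7500.

3.75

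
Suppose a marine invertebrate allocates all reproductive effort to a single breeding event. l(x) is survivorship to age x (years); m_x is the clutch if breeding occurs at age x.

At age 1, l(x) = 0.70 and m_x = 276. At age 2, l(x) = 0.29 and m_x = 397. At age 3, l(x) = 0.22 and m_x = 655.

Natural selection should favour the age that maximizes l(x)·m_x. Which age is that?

1

Expected offspring if breeding at age x = l(x) × m_x:
  age 1: 0.70 × 276 = 193.200
  age 2: 0.29 × 397 = 115.130
  age 3: 0.22 × 655 = 144.100
Maximum at age 1 (193.200).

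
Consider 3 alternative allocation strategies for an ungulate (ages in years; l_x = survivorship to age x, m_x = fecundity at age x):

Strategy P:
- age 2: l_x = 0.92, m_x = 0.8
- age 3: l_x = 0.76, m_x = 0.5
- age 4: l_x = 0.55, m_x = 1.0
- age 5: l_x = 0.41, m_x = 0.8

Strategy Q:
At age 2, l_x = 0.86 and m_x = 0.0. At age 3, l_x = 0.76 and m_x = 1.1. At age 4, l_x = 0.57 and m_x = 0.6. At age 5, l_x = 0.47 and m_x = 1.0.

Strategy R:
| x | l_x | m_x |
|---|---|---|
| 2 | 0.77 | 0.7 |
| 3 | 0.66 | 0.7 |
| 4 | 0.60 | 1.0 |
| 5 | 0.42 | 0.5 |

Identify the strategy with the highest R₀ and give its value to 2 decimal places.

Strategy P: R₀ = 0.92×0.8 + 0.76×0.5 + 0.55×1.0 + 0.41×0.8 = 1.9940
Strategy Q: R₀ = 0.86×0.0 + 0.76×1.1 + 0.57×0.6 + 0.47×1.0 = 1.6480
Strategy R: R₀ = 0.77×0.7 + 0.66×0.7 + 0.60×1.0 + 0.42×0.5 = 1.8110
Highest R₀: strategy P with 1.9940.

1.99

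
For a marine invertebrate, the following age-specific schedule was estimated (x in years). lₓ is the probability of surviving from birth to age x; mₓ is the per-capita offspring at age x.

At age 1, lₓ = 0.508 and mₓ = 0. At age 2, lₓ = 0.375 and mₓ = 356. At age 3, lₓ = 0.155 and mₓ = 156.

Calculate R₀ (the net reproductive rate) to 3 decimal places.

157.680

R₀ = Σ lₓ mₓ:
  age 1: 0.508 × 0 = 0.0000
  age 2: 0.375 × 356 = 133.5000
  age 3: 0.155 × 156 = 24.1800
R₀ = 0.0000 + 133.5000 + 24.1800 = 157.6800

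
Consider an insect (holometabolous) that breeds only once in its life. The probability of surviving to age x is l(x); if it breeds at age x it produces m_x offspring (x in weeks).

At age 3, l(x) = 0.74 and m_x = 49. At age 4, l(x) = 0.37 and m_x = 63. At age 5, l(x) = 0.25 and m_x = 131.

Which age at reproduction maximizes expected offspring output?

Expected offspring if breeding at age x = l(x) × m_x:
  age 3: 0.74 × 49 = 36.260
  age 4: 0.37 × 63 = 23.310
  age 5: 0.25 × 131 = 32.750
Maximum at age 3 (36.260).

3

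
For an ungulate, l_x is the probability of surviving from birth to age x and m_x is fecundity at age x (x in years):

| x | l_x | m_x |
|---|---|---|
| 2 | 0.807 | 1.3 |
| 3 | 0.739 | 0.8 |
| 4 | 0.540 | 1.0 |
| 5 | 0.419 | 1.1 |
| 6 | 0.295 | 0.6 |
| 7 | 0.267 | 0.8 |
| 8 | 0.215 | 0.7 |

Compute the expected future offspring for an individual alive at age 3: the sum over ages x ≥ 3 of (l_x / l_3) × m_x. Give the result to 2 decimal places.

l_3 = 0.739. Conditional survival from age 3 to x is l_x / l_3.
  x=3: (0.739/0.739) × 0.8 = 0.8000
  x=4: (0.540/0.739) × 1.0 = 0.7307
  x=5: (0.419/0.739) × 1.1 = 0.6237
  x=6: (0.295/0.739) × 0.6 = 0.2395
  x=7: (0.267/0.739) × 0.8 = 0.2890
  x=8: (0.215/0.739) × 0.7 = 0.2037
Sum = 0.8000 + 0.7307 + 0.6237 + 0.2395 + 0.2890 + 0.2037 = 2.8866

2.89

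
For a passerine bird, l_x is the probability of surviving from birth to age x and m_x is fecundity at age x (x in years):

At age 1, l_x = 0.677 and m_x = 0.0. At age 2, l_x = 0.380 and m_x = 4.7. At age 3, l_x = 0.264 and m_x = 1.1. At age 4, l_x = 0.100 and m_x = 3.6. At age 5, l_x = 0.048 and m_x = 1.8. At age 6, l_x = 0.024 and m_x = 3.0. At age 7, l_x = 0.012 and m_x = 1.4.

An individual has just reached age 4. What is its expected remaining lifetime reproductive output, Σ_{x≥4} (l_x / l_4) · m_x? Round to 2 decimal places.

l_4 = 0.100. Conditional survival from age 4 to x is l_x / l_4.
  x=4: (0.100/0.100) × 3.6 = 3.6000
  x=5: (0.048/0.100) × 1.8 = 0.8640
  x=6: (0.024/0.100) × 3.0 = 0.7200
  x=7: (0.012/0.100) × 1.4 = 0.1680
Sum = 3.6000 + 0.8640 + 0.7200 + 0.1680 = 5.3520

5.35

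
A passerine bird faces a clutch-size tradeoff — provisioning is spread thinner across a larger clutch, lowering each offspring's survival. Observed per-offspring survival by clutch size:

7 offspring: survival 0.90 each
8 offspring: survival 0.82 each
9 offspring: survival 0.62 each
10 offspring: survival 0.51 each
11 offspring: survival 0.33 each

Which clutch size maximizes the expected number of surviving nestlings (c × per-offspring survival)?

8

Expected surviving nestlings = c × s(c):
  c=7: 7 × 0.90 = 6.300
  c=8: 8 × 0.82 = 6.560
  c=9: 9 × 0.62 = 5.580
  c=10: 10 × 0.51 = 5.100
  c=11: 11 × 0.33 = 3.630
Maximum at c = 8 (6.560 surviving nestlings).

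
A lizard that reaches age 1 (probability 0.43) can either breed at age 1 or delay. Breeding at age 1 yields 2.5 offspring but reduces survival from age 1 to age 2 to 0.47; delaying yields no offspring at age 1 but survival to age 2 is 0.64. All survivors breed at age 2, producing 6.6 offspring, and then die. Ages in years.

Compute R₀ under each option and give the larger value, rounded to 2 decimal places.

2.41

breed at age 1: R₀ = 0.43 × (2.5 + 0.47 × 6.6) = 0.43 × 5.6020 = 2.4089
delay to age 2: R₀ = 0.43 × (0.64 × 6.6) = 0.43 × 4.2240 = 1.8163
Higher: breed at age 1 (2.4089).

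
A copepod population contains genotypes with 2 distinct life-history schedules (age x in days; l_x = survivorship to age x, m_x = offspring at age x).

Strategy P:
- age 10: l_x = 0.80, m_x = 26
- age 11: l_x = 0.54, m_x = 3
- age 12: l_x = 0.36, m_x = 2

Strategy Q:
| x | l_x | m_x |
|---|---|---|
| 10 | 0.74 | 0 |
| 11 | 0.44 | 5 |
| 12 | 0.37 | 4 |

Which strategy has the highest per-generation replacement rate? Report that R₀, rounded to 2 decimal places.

Strategy P: R₀ = 0.80×26 + 0.54×3 + 0.36×2 = 23.1400
Strategy Q: R₀ = 0.74×0 + 0.44×5 + 0.37×4 = 3.6800
Highest R₀: strategy P with 23.1400.

23.14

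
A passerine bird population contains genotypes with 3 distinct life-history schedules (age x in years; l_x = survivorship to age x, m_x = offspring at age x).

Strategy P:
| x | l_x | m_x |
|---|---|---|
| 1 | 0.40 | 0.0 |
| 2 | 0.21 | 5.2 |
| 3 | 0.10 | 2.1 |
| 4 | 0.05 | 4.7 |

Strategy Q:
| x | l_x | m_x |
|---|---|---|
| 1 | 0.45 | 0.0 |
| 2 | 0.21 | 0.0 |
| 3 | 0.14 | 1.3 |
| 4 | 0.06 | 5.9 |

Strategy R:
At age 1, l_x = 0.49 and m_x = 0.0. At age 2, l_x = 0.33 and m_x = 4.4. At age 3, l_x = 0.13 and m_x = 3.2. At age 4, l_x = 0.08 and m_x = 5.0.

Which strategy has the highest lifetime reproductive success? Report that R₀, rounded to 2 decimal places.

Strategy P: R₀ = 0.40×0.0 + 0.21×5.2 + 0.10×2.1 + 0.05×4.7 = 1.5370
Strategy Q: R₀ = 0.45×0.0 + 0.21×0.0 + 0.14×1.3 + 0.06×5.9 = 0.5360
Strategy R: R₀ = 0.49×0.0 + 0.33×4.4 + 0.13×3.2 + 0.08×5.0 = 2.2680
Highest R₀: strategy R with 2.2680.

2.27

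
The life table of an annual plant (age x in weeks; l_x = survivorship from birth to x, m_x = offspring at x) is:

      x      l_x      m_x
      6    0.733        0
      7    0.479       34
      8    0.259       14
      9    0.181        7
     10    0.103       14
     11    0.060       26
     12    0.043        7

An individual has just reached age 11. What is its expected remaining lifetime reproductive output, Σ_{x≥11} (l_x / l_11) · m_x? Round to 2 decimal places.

l_11 = 0.060. Conditional survival from age 11 to x is l_x / l_11.
  x=11: (0.060/0.060) × 26 = 26.0000
  x=12: (0.043/0.060) × 7 = 5.0167
Sum = 26.0000 + 5.0167 = 31.0167

31.02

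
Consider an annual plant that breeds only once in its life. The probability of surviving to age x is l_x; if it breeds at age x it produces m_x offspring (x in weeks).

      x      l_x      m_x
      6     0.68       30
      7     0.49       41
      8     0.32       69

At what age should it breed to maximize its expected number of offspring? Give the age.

8

Expected offspring if breeding at age x = l_x × m_x:
  age 6: 0.68 × 30 = 20.400
  age 7: 0.49 × 41 = 20.090
  age 8: 0.32 × 69 = 22.080
Maximum at age 8 (22.080).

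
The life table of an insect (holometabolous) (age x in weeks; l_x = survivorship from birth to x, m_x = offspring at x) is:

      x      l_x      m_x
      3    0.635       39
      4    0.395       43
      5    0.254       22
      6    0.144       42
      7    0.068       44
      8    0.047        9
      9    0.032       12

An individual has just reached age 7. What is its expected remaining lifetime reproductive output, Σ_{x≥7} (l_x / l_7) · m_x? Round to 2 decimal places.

l_7 = 0.068. Conditional survival from age 7 to x is l_x / l_7.
  x=7: (0.068/0.068) × 44 = 44.0000
  x=8: (0.047/0.068) × 9 = 6.2206
  x=9: (0.032/0.068) × 12 = 5.6471
Sum = 44.0000 + 6.2206 + 5.6471 = 55.8676

55.87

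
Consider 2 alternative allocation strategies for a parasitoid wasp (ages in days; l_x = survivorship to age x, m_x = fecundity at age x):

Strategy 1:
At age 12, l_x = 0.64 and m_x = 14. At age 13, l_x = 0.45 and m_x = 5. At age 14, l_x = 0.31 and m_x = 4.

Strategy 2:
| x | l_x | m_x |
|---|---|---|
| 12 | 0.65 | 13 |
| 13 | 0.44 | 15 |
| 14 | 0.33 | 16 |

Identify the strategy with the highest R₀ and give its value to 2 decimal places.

Strategy 1: R₀ = 0.64×14 + 0.45×5 + 0.31×4 = 12.4500
Strategy 2: R₀ = 0.65×13 + 0.44×15 + 0.33×16 = 20.3300
Highest R₀: strategy 2 with 20.3300.

20.33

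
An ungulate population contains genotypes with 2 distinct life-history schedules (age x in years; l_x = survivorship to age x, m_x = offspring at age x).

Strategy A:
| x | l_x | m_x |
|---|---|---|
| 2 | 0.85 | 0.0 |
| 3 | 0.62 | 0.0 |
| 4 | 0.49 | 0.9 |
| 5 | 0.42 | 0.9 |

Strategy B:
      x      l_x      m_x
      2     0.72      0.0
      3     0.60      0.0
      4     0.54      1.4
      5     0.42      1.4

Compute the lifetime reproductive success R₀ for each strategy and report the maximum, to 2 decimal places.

1.34

Strategy A: R₀ = 0.85×0.0 + 0.62×0.0 + 0.49×0.9 + 0.42×0.9 = 0.8190
Strategy B: R₀ = 0.72×0.0 + 0.60×0.0 + 0.54×1.4 + 0.42×1.4 = 1.3440
Highest R₀: strategy B with 1.3440.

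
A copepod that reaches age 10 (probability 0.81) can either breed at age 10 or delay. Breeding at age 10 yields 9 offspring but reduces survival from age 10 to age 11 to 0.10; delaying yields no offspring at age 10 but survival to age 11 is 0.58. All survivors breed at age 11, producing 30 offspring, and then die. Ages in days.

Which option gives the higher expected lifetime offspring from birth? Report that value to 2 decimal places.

14.09

breed at age 10: R₀ = 0.81 × (9 + 0.10 × 30) = 0.81 × 12.0000 = 9.7200
delay to age 11: R₀ = 0.81 × (0.58 × 30) = 0.81 × 17.4000 = 14.0940
Higher: delay to age 11 (14.0940).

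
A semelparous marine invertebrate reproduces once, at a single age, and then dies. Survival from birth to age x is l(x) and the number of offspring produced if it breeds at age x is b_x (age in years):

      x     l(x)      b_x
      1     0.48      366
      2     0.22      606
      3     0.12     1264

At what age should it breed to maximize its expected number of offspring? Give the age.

1

Expected offspring if breeding at age x = l(x) × b_x:
  age 1: 0.48 × 366 = 175.680
  age 2: 0.22 × 606 = 133.320
  age 3: 0.12 × 1264 = 151.680
Maximum at age 1 (175.680).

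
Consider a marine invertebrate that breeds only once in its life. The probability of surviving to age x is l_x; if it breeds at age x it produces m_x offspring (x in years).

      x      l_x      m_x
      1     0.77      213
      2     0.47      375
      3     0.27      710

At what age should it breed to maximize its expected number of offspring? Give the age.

Expected offspring if breeding at age x = l_x × m_x:
  age 1: 0.77 × 213 = 164.010
  age 2: 0.47 × 375 = 176.250
  age 3: 0.27 × 710 = 191.700
Maximum at age 3 (191.700).

3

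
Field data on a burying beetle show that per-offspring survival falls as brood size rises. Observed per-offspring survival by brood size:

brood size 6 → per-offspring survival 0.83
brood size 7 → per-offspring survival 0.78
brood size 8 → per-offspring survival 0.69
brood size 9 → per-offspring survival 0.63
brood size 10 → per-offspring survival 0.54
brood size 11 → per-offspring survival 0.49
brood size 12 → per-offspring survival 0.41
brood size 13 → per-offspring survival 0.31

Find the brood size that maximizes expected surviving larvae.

9

Expected surviving larvae = c × s(c):
  c=6: 6 × 0.83 = 4.980
  c=7: 7 × 0.78 = 5.460
  c=8: 8 × 0.69 = 5.520
  c=9: 9 × 0.63 = 5.670
  c=10: 10 × 0.54 = 5.400
  c=11: 11 × 0.49 = 5.390
  c=12: 12 × 0.41 = 4.920
  c=13: 13 × 0.31 = 4.030
Maximum at c = 9 (5.670 surviving larvae).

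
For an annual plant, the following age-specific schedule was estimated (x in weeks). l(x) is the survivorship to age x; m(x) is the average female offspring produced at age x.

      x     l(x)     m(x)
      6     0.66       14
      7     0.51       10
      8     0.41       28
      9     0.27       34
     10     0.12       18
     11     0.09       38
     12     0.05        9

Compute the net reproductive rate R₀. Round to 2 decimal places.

41.03

R₀ = Σ l(x) m(x):
  age 6: 0.66 × 14 = 9.2400
  age 7: 0.51 × 10 = 5.1000
  age 8: 0.41 × 28 = 11.4800
  age 9: 0.27 × 34 = 9.1800
  age 10: 0.12 × 18 = 2.1600
  age 11: 0.09 × 38 = 3.4200
  age 12: 0.05 × 9 = 0.4500
R₀ = 9.2400 + 5.1000 + 11.4800 + 9.1800 + 2.1600 + 3.4200 + 0.4500 = 41.0300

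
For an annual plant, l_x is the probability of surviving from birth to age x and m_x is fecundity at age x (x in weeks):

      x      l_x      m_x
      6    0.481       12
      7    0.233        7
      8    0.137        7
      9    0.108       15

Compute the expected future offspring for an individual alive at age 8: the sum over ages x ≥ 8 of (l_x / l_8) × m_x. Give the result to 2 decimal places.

l_8 = 0.137. Conditional survival from age 8 to x is l_x / l_8.
  x=8: (0.137/0.137) × 7 = 7.0000
  x=9: (0.108/0.137) × 15 = 11.8248
Sum = 7.0000 + 11.8248 = 18.8248

18.82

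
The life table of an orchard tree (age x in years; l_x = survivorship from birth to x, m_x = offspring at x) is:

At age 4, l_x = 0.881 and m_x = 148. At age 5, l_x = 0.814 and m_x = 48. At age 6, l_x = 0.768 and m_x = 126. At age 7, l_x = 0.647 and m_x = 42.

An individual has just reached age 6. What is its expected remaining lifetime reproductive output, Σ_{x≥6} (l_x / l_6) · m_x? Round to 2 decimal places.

l_6 = 0.768. Conditional survival from age 6 to x is l_x / l_6.
  x=6: (0.768/0.768) × 126 = 126.0000
  x=7: (0.647/0.768) × 42 = 35.3828
Sum = 126.0000 + 35.3828 = 161.3828

161.38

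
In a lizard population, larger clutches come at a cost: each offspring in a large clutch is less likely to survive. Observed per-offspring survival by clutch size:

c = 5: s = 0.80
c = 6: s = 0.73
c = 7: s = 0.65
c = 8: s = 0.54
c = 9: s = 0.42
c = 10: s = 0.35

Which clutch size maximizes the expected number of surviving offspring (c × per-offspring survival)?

7

Expected surviving offspring = c × s(c):
  c=5: 5 × 0.80 = 4.000
  c=6: 6 × 0.73 = 4.380
  c=7: 7 × 0.65 = 4.550
  c=8: 8 × 0.54 = 4.320
  c=9: 9 × 0.42 = 3.780
  c=10: 10 × 0.35 = 3.500
Maximum at c = 7 (4.550 surviving offspring).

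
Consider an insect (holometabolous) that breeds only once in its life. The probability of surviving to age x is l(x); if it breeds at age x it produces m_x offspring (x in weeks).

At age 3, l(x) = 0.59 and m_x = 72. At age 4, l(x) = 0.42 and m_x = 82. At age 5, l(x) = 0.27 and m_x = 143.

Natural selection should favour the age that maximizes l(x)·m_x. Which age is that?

Expected offspring if breeding at age x = l(x) × m_x:
  age 3: 0.59 × 72 = 42.480
  age 4: 0.42 × 82 = 34.440
  age 5: 0.27 × 143 = 38.610
Maximum at age 3 (42.480).

3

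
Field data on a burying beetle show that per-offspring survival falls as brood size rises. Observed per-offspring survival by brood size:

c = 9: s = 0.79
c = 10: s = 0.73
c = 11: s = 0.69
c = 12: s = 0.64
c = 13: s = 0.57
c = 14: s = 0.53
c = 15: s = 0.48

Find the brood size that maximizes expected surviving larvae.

12

Expected surviving larvae = c × s(c):
  c=9: 9 × 0.79 = 7.110
  c=10: 10 × 0.73 = 7.300
  c=11: 11 × 0.69 = 7.590
  c=12: 12 × 0.64 = 7.680
  c=13: 13 × 0.57 = 7.410
  c=14: 14 × 0.53 = 7.420
  c=15: 15 × 0.48 = 7.200
Maximum at c = 12 (7.680 surviving larvae).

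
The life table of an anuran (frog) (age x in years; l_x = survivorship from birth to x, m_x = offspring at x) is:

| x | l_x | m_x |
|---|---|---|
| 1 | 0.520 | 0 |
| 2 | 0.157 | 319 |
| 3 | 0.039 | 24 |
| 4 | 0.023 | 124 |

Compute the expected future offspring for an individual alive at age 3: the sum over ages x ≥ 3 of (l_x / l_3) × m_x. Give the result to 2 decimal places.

97.13

l_3 = 0.039. Conditional survival from age 3 to x is l_x / l_3.
  x=3: (0.039/0.039) × 24 = 24.0000
  x=4: (0.023/0.039) × 124 = 73.1282
Sum = 24.0000 + 73.1282 = 97.1282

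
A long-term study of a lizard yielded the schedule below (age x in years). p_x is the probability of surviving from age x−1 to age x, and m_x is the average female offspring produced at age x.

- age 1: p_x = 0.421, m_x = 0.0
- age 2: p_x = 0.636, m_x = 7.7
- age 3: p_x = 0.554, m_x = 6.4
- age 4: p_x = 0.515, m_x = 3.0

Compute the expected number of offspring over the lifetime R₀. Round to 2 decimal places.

3.24

Survivorship from birth: l_x = p_1·p_2·…·p_x.
  l_1 = 0.42100
  l_2 = 0.26776
  l_3 = 0.14834
  l_4 = 0.07639
R₀ = Σ l_x m_x:
  age 1: 0.42100 × 0.0 = 0.0000
  age 2: 0.26776 × 7.7 = 2.0618
  age 3: 0.14834 × 6.4 = 0.9494
  age 4: 0.07639 × 3.0 = 0.2292
R₀ = 0.0000 + 2.0618 + 0.9494 + 0.2292 = 3.2403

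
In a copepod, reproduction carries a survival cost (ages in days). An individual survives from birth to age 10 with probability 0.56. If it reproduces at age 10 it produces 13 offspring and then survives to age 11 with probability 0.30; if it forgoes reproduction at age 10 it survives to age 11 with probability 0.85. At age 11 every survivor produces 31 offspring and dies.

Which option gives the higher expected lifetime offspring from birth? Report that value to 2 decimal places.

14.76

breed at age 10: R₀ = 0.56 × (13 + 0.30 × 31) = 0.56 × 22.3000 = 12.4880
delay to age 11: R₀ = 0.56 × (0.85 × 31) = 0.56 × 26.3500 = 14.7560
Higher: delay to age 11 (14.7560).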